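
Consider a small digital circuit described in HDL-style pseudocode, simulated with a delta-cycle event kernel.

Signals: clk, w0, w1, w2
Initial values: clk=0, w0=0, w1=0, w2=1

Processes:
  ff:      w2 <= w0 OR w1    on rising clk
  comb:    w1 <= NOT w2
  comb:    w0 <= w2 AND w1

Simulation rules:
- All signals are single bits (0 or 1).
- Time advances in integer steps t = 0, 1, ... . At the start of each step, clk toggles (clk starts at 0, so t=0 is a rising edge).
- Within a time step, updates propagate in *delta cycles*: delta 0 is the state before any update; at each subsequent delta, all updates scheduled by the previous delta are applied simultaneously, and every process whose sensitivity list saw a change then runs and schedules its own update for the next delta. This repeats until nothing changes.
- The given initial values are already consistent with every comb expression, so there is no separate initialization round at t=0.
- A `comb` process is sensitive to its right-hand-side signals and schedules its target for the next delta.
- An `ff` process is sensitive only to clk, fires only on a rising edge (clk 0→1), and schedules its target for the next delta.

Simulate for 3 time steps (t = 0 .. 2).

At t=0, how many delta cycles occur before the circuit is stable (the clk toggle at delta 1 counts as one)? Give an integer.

t=0 Δ0: w1=0 clk=0 w0=0 w2=1
  Δ1: clk:0→1
  Δ2: w2:1→0
  Δ3: w1:0→1
  (3Δ to stable)
t=1 Δ0: w1=1 clk=1 w0=0 w2=0
  Δ1: clk:1→0
  (1Δ to stable)
t=2 Δ0: w1=1 clk=0 w0=0 w2=0
  Δ1: clk:0→1
  Δ2: w2:0→1
  Δ3: w1:1→0, w0:0→1
  Δ4: w0:1→0
  (4Δ to stable)

3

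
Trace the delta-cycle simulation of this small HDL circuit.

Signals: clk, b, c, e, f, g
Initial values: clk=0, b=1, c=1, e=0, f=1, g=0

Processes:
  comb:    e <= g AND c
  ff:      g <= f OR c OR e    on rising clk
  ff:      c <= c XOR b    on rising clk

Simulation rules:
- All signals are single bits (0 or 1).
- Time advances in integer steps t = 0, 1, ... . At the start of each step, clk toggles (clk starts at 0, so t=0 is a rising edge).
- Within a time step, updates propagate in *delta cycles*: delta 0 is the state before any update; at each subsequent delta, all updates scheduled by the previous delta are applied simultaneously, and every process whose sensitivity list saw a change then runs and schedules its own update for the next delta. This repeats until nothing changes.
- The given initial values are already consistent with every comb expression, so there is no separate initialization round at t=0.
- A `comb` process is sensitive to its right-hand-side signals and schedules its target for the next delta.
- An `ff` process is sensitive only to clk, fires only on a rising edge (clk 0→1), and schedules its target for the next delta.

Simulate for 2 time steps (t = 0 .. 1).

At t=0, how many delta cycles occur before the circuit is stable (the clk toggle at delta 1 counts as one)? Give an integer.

[bits: e,f,c,b,g,clk]
t=0: Δ0=011100 Δ1=011101 Δ2=010111 | 2Δ
t=1: Δ0=010111 Δ1=010110 | 1Δ

2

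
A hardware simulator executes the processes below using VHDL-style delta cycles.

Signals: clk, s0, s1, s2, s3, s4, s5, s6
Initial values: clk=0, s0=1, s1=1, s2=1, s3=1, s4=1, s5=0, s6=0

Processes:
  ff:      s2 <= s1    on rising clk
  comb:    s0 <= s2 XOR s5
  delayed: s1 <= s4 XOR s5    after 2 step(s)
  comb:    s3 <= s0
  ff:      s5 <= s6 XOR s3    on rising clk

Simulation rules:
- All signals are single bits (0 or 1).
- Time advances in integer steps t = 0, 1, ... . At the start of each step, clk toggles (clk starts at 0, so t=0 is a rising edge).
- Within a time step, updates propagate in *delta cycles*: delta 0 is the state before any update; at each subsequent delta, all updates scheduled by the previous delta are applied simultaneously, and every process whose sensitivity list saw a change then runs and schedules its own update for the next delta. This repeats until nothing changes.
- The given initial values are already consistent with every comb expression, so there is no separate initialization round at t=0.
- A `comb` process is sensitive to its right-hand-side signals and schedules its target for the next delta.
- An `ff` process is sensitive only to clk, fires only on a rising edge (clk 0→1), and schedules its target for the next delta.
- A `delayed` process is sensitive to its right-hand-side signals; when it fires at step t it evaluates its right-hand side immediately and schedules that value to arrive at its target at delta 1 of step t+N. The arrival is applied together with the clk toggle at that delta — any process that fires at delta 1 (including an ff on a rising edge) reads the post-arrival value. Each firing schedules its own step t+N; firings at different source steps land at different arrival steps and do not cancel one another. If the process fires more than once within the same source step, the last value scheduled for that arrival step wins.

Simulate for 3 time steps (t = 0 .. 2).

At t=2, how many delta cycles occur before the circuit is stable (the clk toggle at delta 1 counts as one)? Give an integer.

2

t=0 Δ0: s2=1 s6=0 s3=1 s4=1 clk=0 s0=1 s5=0 s1=1
  Δ1: clk:0→1
  Δ2: s5:0→1
  Δ3: s0:1→0
  Δ4: s3:1→0
  (4Δ to stable)
t=1 Δ0: s2=1 s6=0 s3=0 s4=1 clk=1 s0=0 s5=1 s1=1
  Δ1: clk:1→0
  (1Δ to stable)
t=2 Δ0: s2=1 s6=0 s3=0 s4=1 clk=0 s0=0 s5=1 s1=1
  Δ1: clk:0→1, s1:1→0
  Δ2: s2:1→0, s5:1→0
  (2Δ to stable)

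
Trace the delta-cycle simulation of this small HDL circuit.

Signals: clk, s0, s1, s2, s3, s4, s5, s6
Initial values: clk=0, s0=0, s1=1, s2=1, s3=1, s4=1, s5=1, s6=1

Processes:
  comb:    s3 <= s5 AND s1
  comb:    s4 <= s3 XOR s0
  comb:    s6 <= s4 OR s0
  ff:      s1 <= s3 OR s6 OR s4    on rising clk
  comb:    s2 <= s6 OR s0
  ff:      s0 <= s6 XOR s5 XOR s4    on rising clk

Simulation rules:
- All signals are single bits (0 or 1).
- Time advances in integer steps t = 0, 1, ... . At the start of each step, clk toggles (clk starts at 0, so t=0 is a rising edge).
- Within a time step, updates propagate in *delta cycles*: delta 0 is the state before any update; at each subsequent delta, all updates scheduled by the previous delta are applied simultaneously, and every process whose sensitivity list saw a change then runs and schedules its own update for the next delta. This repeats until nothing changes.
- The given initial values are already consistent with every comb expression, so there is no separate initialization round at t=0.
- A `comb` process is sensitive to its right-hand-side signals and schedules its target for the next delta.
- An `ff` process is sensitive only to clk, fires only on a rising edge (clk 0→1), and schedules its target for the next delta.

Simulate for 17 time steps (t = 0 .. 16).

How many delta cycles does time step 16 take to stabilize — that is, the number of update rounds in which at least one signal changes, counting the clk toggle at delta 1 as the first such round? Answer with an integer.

3

t0.Δ0 s0=0 s1=1 s4=1 s6=1 s2=1 s5=1 clk=0 s3=1
t0.Δ1 s0=0 s1=1 s4=1 s6=1 s2=1 s5=1 clk=1 s3=1
t0.Δ2 s0=1 s1=1 s4=1 s6=1 s2=1 s5=1 clk=1 s3=1
t0.Δ3 s0=1 s1=1 s4=0 s6=1 s2=1 s5=1 clk=1 s3=1
t1.Δ0 s0=1 s1=1 s4=0 s6=1 s2=1 s5=1 clk=1 s3=1
t1.Δ1 s0=1 s1=1 s4=0 s6=1 s2=1 s5=1 clk=0 s3=1
t2.Δ0 s0=1 s1=1 s4=0 s6=1 s2=1 s5=1 clk=0 s3=1
t2.Δ1 s0=1 s1=1 s4=0 s6=1 s2=1 s5=1 clk=1 s3=1
t2.Δ2 s0=0 s1=1 s4=0 s6=1 s2=1 s5=1 clk=1 s3=1
t2.Δ3 s0=0 s1=1 s4=1 s6=0 s2=1 s5=1 clk=1 s3=1
t2.Δ4 s0=0 s1=1 s4=1 s6=1 s2=0 s5=1 clk=1 s3=1
t2.Δ5 s0=0 s1=1 s4=1 s6=1 s2=1 s5=1 clk=1 s3=1
t3.Δ0 s0=0 s1=1 s4=1 s6=1 s2=1 s5=1 clk=1 s3=1
t3.Δ1 s0=0 s1=1 s4=1 s6=1 s2=1 s5=1 clk=0 s3=1
t4.Δ0 s0=0 s1=1 s4=1 s6=1 s2=1 s5=1 clk=0 s3=1
t4.Δ1 s0=0 s1=1 s4=1 s6=1 s2=1 s5=1 clk=1 s3=1
t4.Δ2 s0=1 s1=1 s4=1 s6=1 s2=1 s5=1 clk=1 s3=1
t4.Δ3 s0=1 s1=1 s4=0 s6=1 s2=1 s5=1 clk=1 s3=1
t5.Δ0 s0=1 s1=1 s4=0 s6=1 s2=1 s5=1 clk=1 s3=1
t5.Δ1 s0=1 s1=1 s4=0 s6=1 s2=1 s5=1 clk=0 s3=1
t6.Δ0 s0=1 s1=1 s4=0 s6=1 s2=1 s5=1 clk=0 s3=1
t6.Δ1 s0=1 s1=1 s4=0 s6=1 s2=1 s5=1 clk=1 s3=1
t6.Δ2 s0=0 s1=1 s4=0 s6=1 s2=1 s5=1 clk=1 s3=1
t6.Δ3 s0=0 s1=1 s4=1 s6=0 s2=1 s5=1 clk=1 s3=1
t6.Δ4 s0=0 s1=1 s4=1 s6=1 s2=0 s5=1 clk=1 s3=1
t6.Δ5 s0=0 s1=1 s4=1 s6=1 s2=1 s5=1 clk=1 s3=1
t7.Δ0 s0=0 s1=1 s4=1 s6=1 s2=1 s5=1 clk=1 s3=1
t7.Δ1 s0=0 s1=1 s4=1 s6=1 s2=1 s5=1 clk=0 s3=1
t8.Δ0 s0=0 s1=1 s4=1 s6=1 s2=1 s5=1 clk=0 s3=1
t8.Δ1 s0=0 s1=1 s4=1 s6=1 s2=1 s5=1 clk=1 s3=1
t8.Δ2 s0=1 s1=1 s4=1 s6=1 s2=1 s5=1 clk=1 s3=1
t8.Δ3 s0=1 s1=1 s4=0 s6=1 s2=1 s5=1 clk=1 s3=1
t9.Δ0 s0=1 s1=1 s4=0 s6=1 s2=1 s5=1 clk=1 s3=1
t9.Δ1 s0=1 s1=1 s4=0 s6=1 s2=1 s5=1 clk=0 s3=1
t10.Δ0 s0=1 s1=1 s4=0 s6=1 s2=1 s5=1 clk=0 s3=1
t10.Δ1 s0=1 s1=1 s4=0 s6=1 s2=1 s5=1 clk=1 s3=1
t10.Δ2 s0=0 s1=1 s4=0 s6=1 s2=1 s5=1 clk=1 s3=1
t10.Δ3 s0=0 s1=1 s4=1 s6=0 s2=1 s5=1 clk=1 s3=1
t10.Δ4 s0=0 s1=1 s4=1 s6=1 s2=0 s5=1 clk=1 s3=1
t10.Δ5 s0=0 s1=1 s4=1 s6=1 s2=1 s5=1 clk=1 s3=1
t11.Δ0 s0=0 s1=1 s4=1 s6=1 s2=1 s5=1 clk=1 s3=1
t11.Δ1 s0=0 s1=1 s4=1 s6=1 s2=1 s5=1 clk=0 s3=1
t12.Δ0 s0=0 s1=1 s4=1 s6=1 s2=1 s5=1 clk=0 s3=1
t12.Δ1 s0=0 s1=1 s4=1 s6=1 s2=1 s5=1 clk=1 s3=1
t12.Δ2 s0=1 s1=1 s4=1 s6=1 s2=1 s5=1 clk=1 s3=1
t12.Δ3 s0=1 s1=1 s4=0 s6=1 s2=1 s5=1 clk=1 s3=1
t13.Δ0 s0=1 s1=1 s4=0 s6=1 s2=1 s5=1 clk=1 s3=1
t13.Δ1 s0=1 s1=1 s4=0 s6=1 s2=1 s5=1 clk=0 s3=1
t14.Δ0 s0=1 s1=1 s4=0 s6=1 s2=1 s5=1 clk=0 s3=1
t14.Δ1 s0=1 s1=1 s4=0 s6=1 s2=1 s5=1 clk=1 s3=1
t14.Δ2 s0=0 s1=1 s4=0 s6=1 s2=1 s5=1 clk=1 s3=1
t14.Δ3 s0=0 s1=1 s4=1 s6=0 s2=1 s5=1 clk=1 s3=1
t14.Δ4 s0=0 s1=1 s4=1 s6=1 s2=0 s5=1 clk=1 s3=1
t14.Δ5 s0=0 s1=1 s4=1 s6=1 s2=1 s5=1 clk=1 s3=1
t15.Δ0 s0=0 s1=1 s4=1 s6=1 s2=1 s5=1 clk=1 s3=1
t15.Δ1 s0=0 s1=1 s4=1 s6=1 s2=1 s5=1 clk=0 s3=1
t16.Δ0 s0=0 s1=1 s4=1 s6=1 s2=1 s5=1 clk=0 s3=1
t16.Δ1 s0=0 s1=1 s4=1 s6=1 s2=1 s5=1 clk=1 s3=1
t16.Δ2 s0=1 s1=1 s4=1 s6=1 s2=1 s5=1 clk=1 s3=1
t16.Δ3 s0=1 s1=1 s4=0 s6=1 s2=1 s5=1 clk=1 s3=1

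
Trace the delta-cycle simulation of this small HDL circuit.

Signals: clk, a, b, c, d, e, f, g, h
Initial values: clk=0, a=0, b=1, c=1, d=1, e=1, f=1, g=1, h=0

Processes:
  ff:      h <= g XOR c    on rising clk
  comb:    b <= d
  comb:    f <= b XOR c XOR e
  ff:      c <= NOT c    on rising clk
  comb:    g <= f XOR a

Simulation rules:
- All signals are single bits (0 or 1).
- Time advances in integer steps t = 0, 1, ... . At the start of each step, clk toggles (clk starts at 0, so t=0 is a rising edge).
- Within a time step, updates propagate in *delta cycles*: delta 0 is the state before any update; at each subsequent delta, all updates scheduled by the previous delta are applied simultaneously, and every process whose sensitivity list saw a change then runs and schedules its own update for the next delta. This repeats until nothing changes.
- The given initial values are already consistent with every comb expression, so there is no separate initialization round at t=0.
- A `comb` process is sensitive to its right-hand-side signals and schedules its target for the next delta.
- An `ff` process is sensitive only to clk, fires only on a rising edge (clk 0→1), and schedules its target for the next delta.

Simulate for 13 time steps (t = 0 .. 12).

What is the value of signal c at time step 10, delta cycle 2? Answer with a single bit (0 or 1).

t0.Δ0 f=1 d=1 g=1 h=0 b=1 a=0 c=1 e=1 clk=0
t0.Δ1 f=1 d=1 g=1 h=0 b=1 a=0 c=1 e=1 clk=1
t0.Δ2 f=1 d=1 g=1 h=0 b=1 a=0 c=0 e=1 clk=1
t0.Δ3 f=0 d=1 g=1 h=0 b=1 a=0 c=0 e=1 clk=1
t0.Δ4 f=0 d=1 g=0 h=0 b=1 a=0 c=0 e=1 clk=1
t1.Δ0 f=0 d=1 g=0 h=0 b=1 a=0 c=0 e=1 clk=1
t1.Δ1 f=0 d=1 g=0 h=0 b=1 a=0 c=0 e=1 clk=0
t2.Δ0 f=0 d=1 g=0 h=0 b=1 a=0 c=0 e=1 clk=0
t2.Δ1 f=0 d=1 g=0 h=0 b=1 a=0 c=0 e=1 clk=1
t2.Δ2 f=0 d=1 g=0 h=0 b=1 a=0 c=1 e=1 clk=1
t2.Δ3 f=1 d=1 g=0 h=0 b=1 a=0 c=1 e=1 clk=1
t2.Δ4 f=1 d=1 g=1 h=0 b=1 a=0 c=1 e=1 clk=1
t3.Δ0 f=1 d=1 g=1 h=0 b=1 a=0 c=1 e=1 clk=1
t3.Δ1 f=1 d=1 g=1 h=0 b=1 a=0 c=1 e=1 clk=0
t4.Δ0 f=1 d=1 g=1 h=0 b=1 a=0 c=1 e=1 clk=0
t4.Δ1 f=1 d=1 g=1 h=0 b=1 a=0 c=1 e=1 clk=1
t4.Δ2 f=1 d=1 g=1 h=0 b=1 a=0 c=0 e=1 clk=1
t4.Δ3 f=0 d=1 g=1 h=0 b=1 a=0 c=0 e=1 clk=1
t4.Δ4 f=0 d=1 g=0 h=0 b=1 a=0 c=0 e=1 clk=1
t5.Δ0 f=0 d=1 g=0 h=0 b=1 a=0 c=0 e=1 clk=1
t5.Δ1 f=0 d=1 g=0 h=0 b=1 a=0 c=0 e=1 clk=0
t6.Δ0 f=0 d=1 g=0 h=0 b=1 a=0 c=0 e=1 clk=0
t6.Δ1 f=0 d=1 g=0 h=0 b=1 a=0 c=0 e=1 clk=1
t6.Δ2 f=0 d=1 g=0 h=0 b=1 a=0 c=1 e=1 clk=1
t6.Δ3 f=1 d=1 g=0 h=0 b=1 a=0 c=1 e=1 clk=1
t6.Δ4 f=1 d=1 g=1 h=0 b=1 a=0 c=1 e=1 clk=1
t7.Δ0 f=1 d=1 g=1 h=0 b=1 a=0 c=1 e=1 clk=1
t7.Δ1 f=1 d=1 g=1 h=0 b=1 a=0 c=1 e=1 clk=0
t8.Δ0 f=1 d=1 g=1 h=0 b=1 a=0 c=1 e=1 clk=0
t8.Δ1 f=1 d=1 g=1 h=0 b=1 a=0 c=1 e=1 clk=1
t8.Δ2 f=1 d=1 g=1 h=0 b=1 a=0 c=0 e=1 clk=1
t8.Δ3 f=0 d=1 g=1 h=0 b=1 a=0 c=0 e=1 clk=1
t8.Δ4 f=0 d=1 g=0 h=0 b=1 a=0 c=0 e=1 clk=1
t9.Δ0 f=0 d=1 g=0 h=0 b=1 a=0 c=0 e=1 clk=1
t9.Δ1 f=0 d=1 g=0 h=0 b=1 a=0 c=0 e=1 clk=0
t10.Δ0 f=0 d=1 g=0 h=0 b=1 a=0 c=0 e=1 clk=0
t10.Δ1 f=0 d=1 g=0 h=0 b=1 a=0 c=0 e=1 clk=1
t10.Δ2 f=0 d=1 g=0 h=0 b=1 a=0 c=1 e=1 clk=1
t10.Δ3 f=1 d=1 g=0 h=0 b=1 a=0 c=1 e=1 clk=1
t10.Δ4 f=1 d=1 g=1 h=0 b=1 a=0 c=1 e=1 clk=1
t11.Δ0 f=1 d=1 g=1 h=0 b=1 a=0 c=1 e=1 clk=1
t11.Δ1 f=1 d=1 g=1 h=0 b=1 a=0 c=1 e=1 clk=0
t12.Δ0 f=1 d=1 g=1 h=0 b=1 a=0 c=1 e=1 clk=0
t12.Δ1 f=1 d=1 g=1 h=0 b=1 a=0 c=1 e=1 clk=1
t12.Δ2 f=1 d=1 g=1 h=0 b=1 a=0 c=0 e=1 clk=1
t12.Δ3 f=0 d=1 g=1 h=0 b=1 a=0 c=0 e=1 clk=1
t12.Δ4 f=0 d=1 g=0 h=0 b=1 a=0 c=0 e=1 clk=1

1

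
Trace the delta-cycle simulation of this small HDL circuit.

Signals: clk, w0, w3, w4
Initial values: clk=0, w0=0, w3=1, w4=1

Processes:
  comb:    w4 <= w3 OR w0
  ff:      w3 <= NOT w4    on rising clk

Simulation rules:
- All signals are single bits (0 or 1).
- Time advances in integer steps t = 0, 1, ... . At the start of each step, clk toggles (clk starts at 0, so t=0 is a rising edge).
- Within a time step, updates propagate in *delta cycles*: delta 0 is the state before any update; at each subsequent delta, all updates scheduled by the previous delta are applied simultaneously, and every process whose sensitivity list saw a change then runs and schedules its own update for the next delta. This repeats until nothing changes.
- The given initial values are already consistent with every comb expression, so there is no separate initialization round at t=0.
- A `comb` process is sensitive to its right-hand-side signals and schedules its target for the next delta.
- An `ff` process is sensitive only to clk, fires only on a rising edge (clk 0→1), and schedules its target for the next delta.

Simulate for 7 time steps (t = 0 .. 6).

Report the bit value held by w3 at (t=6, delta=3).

1

t0.Δ0 clk=0 w3=1 w4=1 w0=0
t0.Δ1 clk=1 w3=1 w4=1 w0=0
t0.Δ2 clk=1 w3=0 w4=1 w0=0
t0.Δ3 clk=1 w3=0 w4=0 w0=0
t1.Δ0 clk=1 w3=0 w4=0 w0=0
t1.Δ1 clk=0 w3=0 w4=0 w0=0
t2.Δ0 clk=0 w3=0 w4=0 w0=0
t2.Δ1 clk=1 w3=0 w4=0 w0=0
t2.Δ2 clk=1 w3=1 w4=0 w0=0
t2.Δ3 clk=1 w3=1 w4=1 w0=0
t3.Δ0 clk=1 w3=1 w4=1 w0=0
t3.Δ1 clk=0 w3=1 w4=1 w0=0
t4.Δ0 clk=0 w3=1 w4=1 w0=0
t4.Δ1 clk=1 w3=1 w4=1 w0=0
t4.Δ2 clk=1 w3=0 w4=1 w0=0
t4.Δ3 clk=1 w3=0 w4=0 w0=0
t5.Δ0 clk=1 w3=0 w4=0 w0=0
t5.Δ1 clk=0 w3=0 w4=0 w0=0
t6.Δ0 clk=0 w3=0 w4=0 w0=0
t6.Δ1 clk=1 w3=0 w4=0 w0=0
t6.Δ2 clk=1 w3=1 w4=0 w0=0
t6.Δ3 clk=1 w3=1 w4=1 w0=0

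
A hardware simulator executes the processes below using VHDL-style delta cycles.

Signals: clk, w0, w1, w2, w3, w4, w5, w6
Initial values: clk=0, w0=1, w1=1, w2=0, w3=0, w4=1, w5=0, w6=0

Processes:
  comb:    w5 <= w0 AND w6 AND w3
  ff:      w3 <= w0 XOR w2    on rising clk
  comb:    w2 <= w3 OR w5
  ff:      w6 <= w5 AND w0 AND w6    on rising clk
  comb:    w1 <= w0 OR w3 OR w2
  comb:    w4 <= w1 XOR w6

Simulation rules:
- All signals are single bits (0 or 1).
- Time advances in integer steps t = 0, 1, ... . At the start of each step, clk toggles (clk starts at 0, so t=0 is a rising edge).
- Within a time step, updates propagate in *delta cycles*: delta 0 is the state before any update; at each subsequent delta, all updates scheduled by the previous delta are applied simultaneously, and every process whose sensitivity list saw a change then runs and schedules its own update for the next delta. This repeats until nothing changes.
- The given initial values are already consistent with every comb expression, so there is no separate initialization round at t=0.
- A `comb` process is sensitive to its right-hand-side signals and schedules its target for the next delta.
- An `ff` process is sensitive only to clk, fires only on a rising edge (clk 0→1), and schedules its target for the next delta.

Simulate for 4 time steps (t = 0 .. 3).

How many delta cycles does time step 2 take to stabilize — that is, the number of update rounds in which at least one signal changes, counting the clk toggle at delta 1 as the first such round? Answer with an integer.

3

t0.Δ0 w6=0 w4=1 w2=0 clk=0 w5=0 w3=0 w1=1 w0=1
t0.Δ1 w6=0 w4=1 w2=0 clk=1 w5=0 w3=0 w1=1 w0=1
t0.Δ2 w6=0 w4=1 w2=0 clk=1 w5=0 w3=1 w1=1 w0=1
t0.Δ3 w6=0 w4=1 w2=1 clk=1 w5=0 w3=1 w1=1 w0=1
t1.Δ0 w6=0 w4=1 w2=1 clk=1 w5=0 w3=1 w1=1 w0=1
t1.Δ1 w6=0 w4=1 w2=1 clk=0 w5=0 w3=1 w1=1 w0=1
t2.Δ0 w6=0 w4=1 w2=1 clk=0 w5=0 w3=1 w1=1 w0=1
t2.Δ1 w6=0 w4=1 w2=1 clk=1 w5=0 w3=1 w1=1 w0=1
t2.Δ2 w6=0 w4=1 w2=1 clk=1 w5=0 w3=0 w1=1 w0=1
t2.Δ3 w6=0 w4=1 w2=0 clk=1 w5=0 w3=0 w1=1 w0=1
t3.Δ0 w6=0 w4=1 w2=0 clk=1 w5=0 w3=0 w1=1 w0=1
t3.Δ1 w6=0 w4=1 w2=0 clk=0 w5=0 w3=0 w1=1 w0=1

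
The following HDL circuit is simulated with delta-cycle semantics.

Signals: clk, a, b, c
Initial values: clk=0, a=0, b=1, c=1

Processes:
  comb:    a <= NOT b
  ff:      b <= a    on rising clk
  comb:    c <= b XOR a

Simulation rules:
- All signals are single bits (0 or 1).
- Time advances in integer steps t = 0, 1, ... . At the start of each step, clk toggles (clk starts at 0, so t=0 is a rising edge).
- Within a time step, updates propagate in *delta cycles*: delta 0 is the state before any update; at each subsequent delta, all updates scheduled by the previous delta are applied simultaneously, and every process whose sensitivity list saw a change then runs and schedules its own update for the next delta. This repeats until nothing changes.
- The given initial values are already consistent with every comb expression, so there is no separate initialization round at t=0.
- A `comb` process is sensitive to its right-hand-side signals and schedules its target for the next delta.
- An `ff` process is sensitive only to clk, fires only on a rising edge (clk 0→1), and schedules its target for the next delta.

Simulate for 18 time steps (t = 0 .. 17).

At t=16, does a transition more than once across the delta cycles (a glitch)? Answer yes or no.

no

t=0 Δ0: clk=0 c=1 a=0 b=1
  Δ1: clk:0→1
  Δ2: b:1→0
  Δ3: c:1→0, a:0→1
  Δ4: c:0→1
  (4Δ to stable)
t=1 Δ0: clk=1 c=1 a=1 b=0
  Δ1: clk:1→0
  (1Δ to stable)
t=2 Δ0: clk=0 c=1 a=1 b=0
  Δ1: clk:0→1
  Δ2: b:0→1
  Δ3: c:1→0, a:1→0
  Δ4: c:0→1
  (4Δ to stable)
t=3 Δ0: clk=1 c=1 a=0 b=1
  Δ1: clk:1→0
  (1Δ to stable)
t=4 Δ0: clk=0 c=1 a=0 b=1
  Δ1: clk:0→1
  Δ2: b:1→0
  Δ3: c:1→0, a:0→1
  Δ4: c:0→1
  (4Δ to stable)
t=5 Δ0: clk=1 c=1 a=1 b=0
  Δ1: clk:1→0
  (1Δ to stable)
t=6 Δ0: clk=0 c=1 a=1 b=0
  Δ1: clk:0→1
  Δ2: b:0→1
  Δ3: c:1→0, a:1→0
  Δ4: c:0→1
  (4Δ to stable)
t=7 Δ0: clk=1 c=1 a=0 b=1
  Δ1: clk:1→0
  (1Δ to stable)
t=8 Δ0: clk=0 c=1 a=0 b=1
  Δ1: clk:0→1
  Δ2: b:1→0
  Δ3: c:1→0, a:0→1
  Δ4: c:0→1
  (4Δ to stable)
t=9 Δ0: clk=1 c=1 a=1 b=0
  Δ1: clk:1→0
  (1Δ to stable)
t=10 Δ0: clk=0 c=1 a=1 b=0
  Δ1: clk:0→1
  Δ2: b:0→1
  Δ3: c:1→0, a:1→0
  Δ4: c:0→1
  (4Δ to stable)
t=11 Δ0: clk=1 c=1 a=0 b=1
  Δ1: clk:1→0
  (1Δ to stable)
t=12 Δ0: clk=0 c=1 a=0 b=1
  Δ1: clk:0→1
  Δ2: b:1→0
  Δ3: c:1→0, a:0→1
  Δ4: c:0→1
  (4Δ to stable)
t=13 Δ0: clk=1 c=1 a=1 b=0
  Δ1: clk:1→0
  (1Δ to stable)
t=14 Δ0: clk=0 c=1 a=1 b=0
  Δ1: clk:0→1
  Δ2: b:0→1
  Δ3: c:1→0, a:1→0
  Δ4: c:0→1
  (4Δ to stable)
t=15 Δ0: clk=1 c=1 a=0 b=1
  Δ1: clk:1→0
  (1Δ to stable)
t=16 Δ0: clk=0 c=1 a=0 b=1
  Δ1: clk:0→1
  Δ2: b:1→0
  Δ3: c:1→0, a:0→1
  Δ4: c:0→1
  (4Δ to stable)
t=17 Δ0: clk=1 c=1 a=1 b=0
  Δ1: clk:1→0
  (1Δ to stable)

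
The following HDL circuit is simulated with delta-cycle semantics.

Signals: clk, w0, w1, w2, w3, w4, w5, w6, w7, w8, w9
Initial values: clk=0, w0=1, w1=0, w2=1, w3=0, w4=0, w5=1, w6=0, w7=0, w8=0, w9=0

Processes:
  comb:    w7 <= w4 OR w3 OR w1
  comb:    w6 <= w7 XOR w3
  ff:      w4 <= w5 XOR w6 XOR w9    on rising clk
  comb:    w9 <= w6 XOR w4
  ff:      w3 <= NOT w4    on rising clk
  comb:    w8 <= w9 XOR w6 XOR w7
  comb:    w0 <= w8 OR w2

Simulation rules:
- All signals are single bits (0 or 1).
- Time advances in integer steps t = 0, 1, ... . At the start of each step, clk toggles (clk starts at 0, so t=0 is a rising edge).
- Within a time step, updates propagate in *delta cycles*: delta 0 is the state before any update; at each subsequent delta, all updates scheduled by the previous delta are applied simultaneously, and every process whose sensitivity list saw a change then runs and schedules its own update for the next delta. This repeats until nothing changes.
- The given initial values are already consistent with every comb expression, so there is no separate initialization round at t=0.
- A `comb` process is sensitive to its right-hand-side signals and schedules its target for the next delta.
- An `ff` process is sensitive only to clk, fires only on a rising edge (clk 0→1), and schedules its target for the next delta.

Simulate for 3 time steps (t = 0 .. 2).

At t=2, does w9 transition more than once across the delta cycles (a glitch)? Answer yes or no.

yes

t=0 Δ0: w5=1 w4=0 w9=0 w8=0 w6=0 w3=0 w0=1 w1=0 clk=0 w7=0 w2=1
  Δ1: clk:0→1
  Δ2: w4:0→1, w3:0→1
  Δ3: w9:0→1, w6:0→1, w7:0→1
  Δ4: w9:1→0, w8:0→1, w6:1→0
  Δ5: w9:0→1
  Δ6: w8:1→0
  (6Δ to stable)
t=1 Δ0: w5=1 w4=1 w9=1 w8=0 w6=0 w3=1 w0=1 w1=0 clk=1 w7=1 w2=1
  Δ1: clk:1→0
  (1Δ to stable)
t=2 Δ0: w5=1 w4=1 w9=1 w8=0 w6=0 w3=1 w0=1 w1=0 clk=0 w7=1 w2=1
  Δ1: clk:0→1
  Δ2: w4:1→0, w3:1→0
  Δ3: w9:1→0, w6:0→1, w7:1→0
  Δ4: w9:0→1, w8:0→1, w6:1→0
  Δ5: w9:1→0
  Δ6: w8:1→0
  (6Δ to stable)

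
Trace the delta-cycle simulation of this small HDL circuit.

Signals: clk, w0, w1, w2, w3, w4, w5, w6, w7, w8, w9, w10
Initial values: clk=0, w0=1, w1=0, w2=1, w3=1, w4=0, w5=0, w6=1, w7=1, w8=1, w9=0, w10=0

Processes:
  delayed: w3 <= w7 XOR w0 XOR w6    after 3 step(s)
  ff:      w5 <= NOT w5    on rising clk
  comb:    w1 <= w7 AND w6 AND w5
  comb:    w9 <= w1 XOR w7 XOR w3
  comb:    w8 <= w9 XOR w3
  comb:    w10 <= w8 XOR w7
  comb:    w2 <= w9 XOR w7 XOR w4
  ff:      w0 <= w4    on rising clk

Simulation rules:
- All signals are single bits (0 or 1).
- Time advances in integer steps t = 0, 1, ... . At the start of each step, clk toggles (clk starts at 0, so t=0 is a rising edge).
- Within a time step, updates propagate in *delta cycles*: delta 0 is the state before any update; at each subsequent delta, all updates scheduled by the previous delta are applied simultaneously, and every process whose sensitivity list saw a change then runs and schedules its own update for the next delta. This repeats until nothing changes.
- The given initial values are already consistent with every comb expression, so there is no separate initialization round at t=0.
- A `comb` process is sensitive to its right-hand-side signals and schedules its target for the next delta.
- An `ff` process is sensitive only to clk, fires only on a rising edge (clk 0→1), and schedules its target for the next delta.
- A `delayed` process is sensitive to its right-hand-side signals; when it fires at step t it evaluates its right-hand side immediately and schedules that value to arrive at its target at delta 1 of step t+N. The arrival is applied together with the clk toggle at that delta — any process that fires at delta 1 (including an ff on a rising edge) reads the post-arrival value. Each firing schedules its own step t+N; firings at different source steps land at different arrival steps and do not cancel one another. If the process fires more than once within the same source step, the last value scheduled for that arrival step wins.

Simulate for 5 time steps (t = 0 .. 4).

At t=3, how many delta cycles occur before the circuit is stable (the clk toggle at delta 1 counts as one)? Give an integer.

[bits: w7,w1,w5,w9,clk,w2,w6,w4,w10,w3,w8,w0]
t=0: Δ0=100001100111 Δ1=100011100111 Δ2=101011100110 Δ3=111011100110 Δ4=111111100110 Δ5=111110100100 Δ6=111110101100 | 6Δ
t=1: Δ0=111110101100 Δ1=111100101100 | 1Δ
t=2: Δ0=111100101100 Δ1=111110101100 Δ2=110110101100 Δ3=100110101100 Δ4=100010101100 Δ5=100011101110 Δ6=100011100110 | 6Δ
t=3: Δ0=100011100110 Δ1=100001100010 Δ2=100101100000 Δ3=100100101010 Δ4=100100100010 | 4Δ
t=4: Δ0=100100100010 Δ1=100110100010 Δ2=101110100010 Δ3=111110100010 Δ4=111010100010 Δ5=111011100000 Δ6=111011101000 | 6Δ

4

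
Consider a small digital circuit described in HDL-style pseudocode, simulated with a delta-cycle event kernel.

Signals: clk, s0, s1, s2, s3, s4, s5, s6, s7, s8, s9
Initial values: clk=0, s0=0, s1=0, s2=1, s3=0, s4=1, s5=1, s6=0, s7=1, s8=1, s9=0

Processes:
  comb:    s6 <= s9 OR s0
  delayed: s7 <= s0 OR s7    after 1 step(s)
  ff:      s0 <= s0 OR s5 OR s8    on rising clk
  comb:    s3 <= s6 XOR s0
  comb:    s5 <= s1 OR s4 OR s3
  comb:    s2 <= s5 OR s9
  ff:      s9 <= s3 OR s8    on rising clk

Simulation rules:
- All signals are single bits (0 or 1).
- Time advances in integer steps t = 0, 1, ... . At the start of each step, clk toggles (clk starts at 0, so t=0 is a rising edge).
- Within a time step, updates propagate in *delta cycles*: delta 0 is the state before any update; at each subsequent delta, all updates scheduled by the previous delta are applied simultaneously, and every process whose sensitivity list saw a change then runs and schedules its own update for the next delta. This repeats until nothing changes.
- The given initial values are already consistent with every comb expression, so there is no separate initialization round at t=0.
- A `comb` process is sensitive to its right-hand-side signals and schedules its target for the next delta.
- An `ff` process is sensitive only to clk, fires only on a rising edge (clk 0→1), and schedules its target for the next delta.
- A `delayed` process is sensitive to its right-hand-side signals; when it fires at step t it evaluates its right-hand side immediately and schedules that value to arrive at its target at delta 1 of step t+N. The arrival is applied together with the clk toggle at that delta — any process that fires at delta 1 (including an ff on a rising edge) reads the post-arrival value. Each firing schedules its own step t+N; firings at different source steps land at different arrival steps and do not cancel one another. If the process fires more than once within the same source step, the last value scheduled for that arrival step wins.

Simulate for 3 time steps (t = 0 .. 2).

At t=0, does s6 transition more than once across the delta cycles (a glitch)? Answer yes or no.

no

t=0 Δ0: s2=1 clk=0 s1=0 s4=1 s5=1 s8=1 s6=0 s0=0 s7=1 s9=0 s3=0
  Δ1: clk:0→1
  Δ2: s0:0→1, s9:0→1
  Δ3: s6:0→1, s3:0→1
  Δ4: s3:1→0
  (4Δ to stable)
t=1 Δ0: s2=1 clk=1 s1=0 s4=1 s5=1 s8=1 s6=1 s0=1 s7=1 s9=1 s3=0
  Δ1: clk:1→0
  (1Δ to stable)
t=2 Δ0: s2=1 clk=0 s1=0 s4=1 s5=1 s8=1 s6=1 s0=1 s7=1 s9=1 s3=0
  Δ1: clk:0→1
  (1Δ to stable)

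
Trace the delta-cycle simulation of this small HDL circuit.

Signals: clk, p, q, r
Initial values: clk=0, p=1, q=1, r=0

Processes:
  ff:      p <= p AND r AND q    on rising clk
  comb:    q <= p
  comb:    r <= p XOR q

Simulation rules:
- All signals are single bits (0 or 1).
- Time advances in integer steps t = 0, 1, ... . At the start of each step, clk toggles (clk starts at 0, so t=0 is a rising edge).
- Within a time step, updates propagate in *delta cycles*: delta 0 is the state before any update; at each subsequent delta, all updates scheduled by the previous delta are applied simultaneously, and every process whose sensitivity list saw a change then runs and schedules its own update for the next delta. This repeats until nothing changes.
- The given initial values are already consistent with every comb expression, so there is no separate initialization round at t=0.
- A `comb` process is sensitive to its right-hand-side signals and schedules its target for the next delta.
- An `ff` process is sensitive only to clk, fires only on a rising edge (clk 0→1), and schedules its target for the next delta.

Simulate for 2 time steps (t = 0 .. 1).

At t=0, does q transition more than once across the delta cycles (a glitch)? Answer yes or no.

no

t0.Δ0 q=1 clk=0 p=1 r=0
t0.Δ1 q=1 clk=1 p=1 r=0
t0.Δ2 q=1 clk=1 p=0 r=0
t0.Δ3 q=0 clk=1 p=0 r=1
t0.Δ4 q=0 clk=1 p=0 r=0
t1.Δ0 q=0 clk=1 p=0 r=0
t1.Δ1 q=0 clk=0 p=0 r=0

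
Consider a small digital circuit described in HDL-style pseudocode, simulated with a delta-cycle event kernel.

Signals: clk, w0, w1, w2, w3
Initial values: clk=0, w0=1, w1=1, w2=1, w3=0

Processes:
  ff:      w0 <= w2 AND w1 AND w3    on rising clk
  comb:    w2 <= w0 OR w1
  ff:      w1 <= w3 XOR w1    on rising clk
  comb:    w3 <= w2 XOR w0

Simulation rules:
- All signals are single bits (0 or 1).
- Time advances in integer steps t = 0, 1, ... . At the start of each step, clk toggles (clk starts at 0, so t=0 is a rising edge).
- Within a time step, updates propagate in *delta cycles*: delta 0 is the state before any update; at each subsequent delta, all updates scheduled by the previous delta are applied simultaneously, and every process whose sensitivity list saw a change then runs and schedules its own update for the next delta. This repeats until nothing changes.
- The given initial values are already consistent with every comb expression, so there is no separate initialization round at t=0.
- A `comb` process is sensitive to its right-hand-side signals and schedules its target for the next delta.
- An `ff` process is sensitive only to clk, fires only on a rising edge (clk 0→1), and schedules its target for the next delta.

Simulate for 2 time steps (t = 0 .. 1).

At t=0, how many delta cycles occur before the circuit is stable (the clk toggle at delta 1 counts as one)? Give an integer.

3

t=0 Δ0: w1=1 clk=0 w0=1 w3=0 w2=1
  Δ1: clk:0→1
  Δ2: w0:1→0
  Δ3: w3:0→1
  (3Δ to stable)
t=1 Δ0: w1=1 clk=1 w0=0 w3=1 w2=1
  Δ1: clk:1→0
  (1Δ to stable)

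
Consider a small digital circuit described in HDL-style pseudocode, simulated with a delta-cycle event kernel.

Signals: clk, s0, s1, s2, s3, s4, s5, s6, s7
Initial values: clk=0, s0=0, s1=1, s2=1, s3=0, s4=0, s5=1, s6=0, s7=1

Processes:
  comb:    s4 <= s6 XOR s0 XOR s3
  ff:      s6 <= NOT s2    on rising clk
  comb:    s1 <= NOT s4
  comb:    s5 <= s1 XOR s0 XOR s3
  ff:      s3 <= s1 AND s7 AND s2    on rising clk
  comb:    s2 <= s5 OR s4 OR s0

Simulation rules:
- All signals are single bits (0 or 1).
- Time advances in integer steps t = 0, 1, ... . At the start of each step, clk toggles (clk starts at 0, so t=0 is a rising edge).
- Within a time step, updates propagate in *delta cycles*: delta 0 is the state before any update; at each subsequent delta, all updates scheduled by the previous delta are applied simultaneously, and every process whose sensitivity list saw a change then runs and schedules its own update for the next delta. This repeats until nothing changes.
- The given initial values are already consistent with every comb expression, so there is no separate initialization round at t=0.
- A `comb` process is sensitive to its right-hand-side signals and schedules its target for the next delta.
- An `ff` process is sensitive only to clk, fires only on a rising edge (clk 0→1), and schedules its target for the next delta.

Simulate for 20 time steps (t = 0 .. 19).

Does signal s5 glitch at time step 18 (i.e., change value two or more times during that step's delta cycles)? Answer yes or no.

t=0 Δ0: clk=0 s3=0 s5=1 s7=1 s6=0 s4=0 s0=0 s1=1 s2=1
  Δ1: clk:0→1
  Δ2: s3:0→1
  Δ3: s5:1→0, s4:0→1
  Δ4: s1:1→0
  Δ5: s5:0→1
  (5Δ to stable)
t=1 Δ0: clk=1 s3=1 s5=1 s7=1 s6=0 s4=1 s0=0 s1=0 s2=1
  Δ1: clk:1→0
  (1Δ to stable)
t=2 Δ0: clk=0 s3=1 s5=1 s7=1 s6=0 s4=1 s0=0 s1=0 s2=1
  Δ1: clk:0→1
  Δ2: s3:1→0
  Δ3: s5:1→0, s4:1→0
  Δ4: s1:0→1, s2:1→0
  Δ5: s5:0→1
  Δ6: s2:0→1
  (6Δ to stable)
t=3 Δ0: clk=1 s3=0 s5=1 s7=1 s6=0 s4=0 s0=0 s1=1 s2=1
  Δ1: clk:1→0
  (1Δ to stable)
t=4 Δ0: clk=0 s3=0 s5=1 s7=1 s6=0 s4=0 s0=0 s1=1 s2=1
  Δ1: clk:0→1
  Δ2: s3:0→1
  Δ3: s5:1→0, s4:0→1
  Δ4: s1:1→0
  Δ5: s5:0→1
  (5Δ to stable)
t=5 Δ0: clk=1 s3=1 s5=1 s7=1 s6=0 s4=1 s0=0 s1=0 s2=1
  Δ1: clk:1→0
  (1Δ to stable)
t=6 Δ0: clk=0 s3=1 s5=1 s7=1 s6=0 s4=1 s0=0 s1=0 s2=1
  Δ1: clk:0→1
  Δ2: s3:1→0
  Δ3: s5:1→0, s4:1→0
  Δ4: s1:0→1, s2:1→0
  Δ5: s5:0→1
  Δ6: s2:0→1
  (6Δ to stable)
t=7 Δ0: clk=1 s3=0 s5=1 s7=1 s6=0 s4=0 s0=0 s1=1 s2=1
  Δ1: clk:1→0
  (1Δ to stable)
t=8 Δ0: clk=0 s3=0 s5=1 s7=1 s6=0 s4=0 s0=0 s1=1 s2=1
  Δ1: clk:0→1
  Δ2: s3:0→1
  Δ3: s5:1→0, s4:0→1
  Δ4: s1:1→0
  Δ5: s5:0→1
  (5Δ to stable)
t=9 Δ0: clk=1 s3=1 s5=1 s7=1 s6=0 s4=1 s0=0 s1=0 s2=1
  Δ1: clk:1→0
  (1Δ to stable)
t=10 Δ0: clk=0 s3=1 s5=1 s7=1 s6=0 s4=1 s0=0 s1=0 s2=1
  Δ1: clk:0→1
  Δ2: s3:1→0
  Δ3: s5:1→0, s4:1→0
  Δ4: s1:0→1, s2:1→0
  Δ5: s5:0→1
  Δ6: s2:0→1
  (6Δ to stable)
t=11 Δ0: clk=1 s3=0 s5=1 s7=1 s6=0 s4=0 s0=0 s1=1 s2=1
  Δ1: clk:1→0
  (1Δ to stable)
t=12 Δ0: clk=0 s3=0 s5=1 s7=1 s6=0 s4=0 s0=0 s1=1 s2=1
  Δ1: clk:0→1
  Δ2: s3:0→1
  Δ3: s5:1→0, s4:0→1
  Δ4: s1:1→0
  Δ5: s5:0→1
  (5Δ to stable)
t=13 Δ0: clk=1 s3=1 s5=1 s7=1 s6=0 s4=1 s0=0 s1=0 s2=1
  Δ1: clk:1→0
  (1Δ to stable)
t=14 Δ0: clk=0 s3=1 s5=1 s7=1 s6=0 s4=1 s0=0 s1=0 s2=1
  Δ1: clk:0→1
  Δ2: s3:1→0
  Δ3: s5:1→0, s4:1→0
  Δ4: s1:0→1, s2:1→0
  Δ5: s5:0→1
  Δ6: s2:0→1
  (6Δ to stable)
t=15 Δ0: clk=1 s3=0 s5=1 s7=1 s6=0 s4=0 s0=0 s1=1 s2=1
  Δ1: clk:1→0
  (1Δ to stable)
t=16 Δ0: clk=0 s3=0 s5=1 s7=1 s6=0 s4=0 s0=0 s1=1 s2=1
  Δ1: clk:0→1
  Δ2: s3:0→1
  Δ3: s5:1→0, s4:0→1
  Δ4: s1:1→0
  Δ5: s5:0→1
  (5Δ to stable)
t=17 Δ0: clk=1 s3=1 s5=1 s7=1 s6=0 s4=1 s0=0 s1=0 s2=1
  Δ1: clk:1→0
  (1Δ to stable)
t=18 Δ0: clk=0 s3=1 s5=1 s7=1 s6=0 s4=1 s0=0 s1=0 s2=1
  Δ1: clk:0→1
  Δ2: s3:1→0
  Δ3: s5:1→0, s4:1→0
  Δ4: s1:0→1, s2:1→0
  Δ5: s5:0→1
  Δ6: s2:0→1
  (6Δ to stable)
t=19 Δ0: clk=1 s3=0 s5=1 s7=1 s6=0 s4=0 s0=0 s1=1 s2=1
  Δ1: clk:1→0
  (1Δ to stable)

yes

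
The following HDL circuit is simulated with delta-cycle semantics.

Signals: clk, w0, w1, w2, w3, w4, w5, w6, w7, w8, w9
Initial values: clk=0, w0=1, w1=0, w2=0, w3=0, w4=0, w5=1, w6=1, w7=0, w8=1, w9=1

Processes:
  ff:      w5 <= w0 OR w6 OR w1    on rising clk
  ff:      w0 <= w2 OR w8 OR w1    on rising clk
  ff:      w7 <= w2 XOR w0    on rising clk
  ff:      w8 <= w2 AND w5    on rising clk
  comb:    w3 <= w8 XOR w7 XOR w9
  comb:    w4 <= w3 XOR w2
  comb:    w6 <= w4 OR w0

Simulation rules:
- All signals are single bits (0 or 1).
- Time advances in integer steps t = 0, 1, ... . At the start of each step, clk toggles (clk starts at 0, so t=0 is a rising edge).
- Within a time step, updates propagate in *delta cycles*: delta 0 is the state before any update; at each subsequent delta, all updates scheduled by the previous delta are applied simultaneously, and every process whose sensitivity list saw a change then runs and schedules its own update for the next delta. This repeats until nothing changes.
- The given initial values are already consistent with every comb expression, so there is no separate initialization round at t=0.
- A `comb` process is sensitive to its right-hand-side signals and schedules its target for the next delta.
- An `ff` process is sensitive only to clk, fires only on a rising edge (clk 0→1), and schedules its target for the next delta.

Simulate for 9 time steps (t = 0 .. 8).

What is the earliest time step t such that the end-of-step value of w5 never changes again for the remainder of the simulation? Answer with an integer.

t0.Δ0 w9=1 w3=0 w5=1 w6=1 w8=1 w1=0 w0=1 w2=0 clk=0 w4=0 w7=0
t0.Δ1 w9=1 w3=0 w5=1 w6=1 w8=1 w1=0 w0=1 w2=0 clk=1 w4=0 w7=0
t0.Δ2 w9=1 w3=0 w5=1 w6=1 w8=0 w1=0 w0=1 w2=0 clk=1 w4=0 w7=1
t1.Δ0 w9=1 w3=0 w5=1 w6=1 w8=0 w1=0 w0=1 w2=0 clk=1 w4=0 w7=1
t1.Δ1 w9=1 w3=0 w5=1 w6=1 w8=0 w1=0 w0=1 w2=0 clk=0 w4=0 w7=1
t2.Δ0 w9=1 w3=0 w5=1 w6=1 w8=0 w1=0 w0=1 w2=0 clk=0 w4=0 w7=1
t2.Δ1 w9=1 w3=0 w5=1 w6=1 w8=0 w1=0 w0=1 w2=0 clk=1 w4=0 w7=1
t2.Δ2 w9=1 w3=0 w5=1 w6=1 w8=0 w1=0 w0=0 w2=0 clk=1 w4=0 w7=1
t2.Δ3 w9=1 w3=0 w5=1 w6=0 w8=0 w1=0 w0=0 w2=0 clk=1 w4=0 w7=1
t3.Δ0 w9=1 w3=0 w5=1 w6=0 w8=0 w1=0 w0=0 w2=0 clk=1 w4=0 w7=1
t3.Δ1 w9=1 w3=0 w5=1 w6=0 w8=0 w1=0 w0=0 w2=0 clk=0 w4=0 w7=1
t4.Δ0 w9=1 w3=0 w5=1 w6=0 w8=0 w1=0 w0=0 w2=0 clk=0 w4=0 w7=1
t4.Δ1 w9=1 w3=0 w5=1 w6=0 w8=0 w1=0 w0=0 w2=0 clk=1 w4=0 w7=1
t4.Δ2 w9=1 w3=0 w5=0 w6=0 w8=0 w1=0 w0=0 w2=0 clk=1 w4=0 w7=0
t4.Δ3 w9=1 w3=1 w5=0 w6=0 w8=0 w1=0 w0=0 w2=0 clk=1 w4=0 w7=0
t4.Δ4 w9=1 w3=1 w5=0 w6=0 w8=0 w1=0 w0=0 w2=0 clk=1 w4=1 w7=0
t4.Δ5 w9=1 w3=1 w5=0 w6=1 w8=0 w1=0 w0=0 w2=0 clk=1 w4=1 w7=0
t5.Δ0 w9=1 w3=1 w5=0 w6=1 w8=0 w1=0 w0=0 w2=0 clk=1 w4=1 w7=0
t5.Δ1 w9=1 w3=1 w5=0 w6=1 w8=0 w1=0 w0=0 w2=0 clk=0 w4=1 w7=0
t6.Δ0 w9=1 w3=1 w5=0 w6=1 w8=0 w1=0 w0=0 w2=0 clk=0 w4=1 w7=0
t6.Δ1 w9=1 w3=1 w5=0 w6=1 w8=0 w1=0 w0=0 w2=0 clk=1 w4=1 w7=0
t6.Δ2 w9=1 w3=1 w5=1 w6=1 w8=0 w1=0 w0=0 w2=0 clk=1 w4=1 w7=0
t7.Δ0 w9=1 w3=1 w5=1 w6=1 w8=0 w1=0 w0=0 w2=0 clk=1 w4=1 w7=0
t7.Δ1 w9=1 w3=1 w5=1 w6=1 w8=0 w1=0 w0=0 w2=0 clk=0 w4=1 w7=0
t8.Δ0 w9=1 w3=1 w5=1 w6=1 w8=0 w1=0 w0=0 w2=0 clk=0 w4=1 w7=0
t8.Δ1 w9=1 w3=1 w5=1 w6=1 w8=0 w1=0 w0=0 w2=0 clk=1 w4=1 w7=0

6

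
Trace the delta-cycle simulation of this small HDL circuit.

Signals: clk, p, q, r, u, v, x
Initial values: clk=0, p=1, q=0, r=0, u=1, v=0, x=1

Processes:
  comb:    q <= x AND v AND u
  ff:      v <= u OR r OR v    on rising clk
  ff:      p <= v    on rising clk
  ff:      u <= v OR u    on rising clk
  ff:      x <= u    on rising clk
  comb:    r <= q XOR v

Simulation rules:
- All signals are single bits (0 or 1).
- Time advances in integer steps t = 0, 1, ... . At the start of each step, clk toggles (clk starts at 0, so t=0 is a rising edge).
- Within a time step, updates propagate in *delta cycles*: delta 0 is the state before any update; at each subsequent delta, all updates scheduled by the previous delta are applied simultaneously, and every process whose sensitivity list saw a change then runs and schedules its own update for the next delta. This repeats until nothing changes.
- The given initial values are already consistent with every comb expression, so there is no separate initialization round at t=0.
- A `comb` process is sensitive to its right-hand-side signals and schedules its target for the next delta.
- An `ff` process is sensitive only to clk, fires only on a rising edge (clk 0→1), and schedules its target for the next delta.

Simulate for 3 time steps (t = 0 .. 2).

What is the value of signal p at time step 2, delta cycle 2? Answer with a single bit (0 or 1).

[bits: q,x,u,clk,v,p,r]
t=0: Δ0=0110010 Δ1=0111010 Δ2=0111100 Δ3=1111101 Δ4=1111100 | 4Δ
t=1: Δ0=1111100 Δ1=1110100 | 1Δ
t=2: Δ0=1110100 Δ1=1111100 Δ2=1111110 | 2Δ

1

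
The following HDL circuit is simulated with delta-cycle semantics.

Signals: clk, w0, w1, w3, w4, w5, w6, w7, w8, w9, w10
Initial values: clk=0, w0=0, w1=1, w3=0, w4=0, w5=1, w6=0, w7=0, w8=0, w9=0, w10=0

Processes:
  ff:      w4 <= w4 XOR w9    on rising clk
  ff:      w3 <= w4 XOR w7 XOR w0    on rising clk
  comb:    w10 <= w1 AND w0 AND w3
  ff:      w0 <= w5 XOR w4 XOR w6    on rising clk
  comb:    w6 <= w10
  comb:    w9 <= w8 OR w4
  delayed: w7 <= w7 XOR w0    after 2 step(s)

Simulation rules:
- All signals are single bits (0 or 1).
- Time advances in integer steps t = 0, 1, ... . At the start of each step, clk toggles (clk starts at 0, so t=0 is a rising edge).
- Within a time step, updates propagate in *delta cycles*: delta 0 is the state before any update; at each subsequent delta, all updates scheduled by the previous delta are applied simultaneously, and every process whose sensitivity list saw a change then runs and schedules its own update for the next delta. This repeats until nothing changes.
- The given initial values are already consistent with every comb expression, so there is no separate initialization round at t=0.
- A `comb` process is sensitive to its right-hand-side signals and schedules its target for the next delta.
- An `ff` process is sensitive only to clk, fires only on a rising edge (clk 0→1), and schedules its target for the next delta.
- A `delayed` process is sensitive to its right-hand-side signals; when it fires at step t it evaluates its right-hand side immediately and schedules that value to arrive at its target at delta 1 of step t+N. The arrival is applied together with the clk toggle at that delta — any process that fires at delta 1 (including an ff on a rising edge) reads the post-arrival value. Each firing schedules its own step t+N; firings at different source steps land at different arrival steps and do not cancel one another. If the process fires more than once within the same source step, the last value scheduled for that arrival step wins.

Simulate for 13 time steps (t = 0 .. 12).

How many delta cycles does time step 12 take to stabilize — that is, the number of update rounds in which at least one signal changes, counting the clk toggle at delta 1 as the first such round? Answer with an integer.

t0.Δ0 w4=0 w1=1 w9=0 clk=0 w3=0 w6=0 w8=0 w0=0 w5=1 w10=0 w7=0
t0.Δ1 w4=0 w1=1 w9=0 clk=1 w3=0 w6=0 w8=0 w0=0 w5=1 w10=0 w7=0
t0.Δ2 w4=0 w1=1 w9=0 clk=1 w3=0 w6=0 w8=0 w0=1 w5=1 w10=0 w7=0
t1.Δ0 w4=0 w1=1 w9=0 clk=1 w3=0 w6=0 w8=0 w0=1 w5=1 w10=0 w7=0
t1.Δ1 w4=0 w1=1 w9=0 clk=0 w3=0 w6=0 w8=0 w0=1 w5=1 w10=0 w7=0
t2.Δ0 w4=0 w1=1 w9=0 clk=0 w3=0 w6=0 w8=0 w0=1 w5=1 w10=0 w7=0
t2.Δ1 w4=0 w1=1 w9=0 clk=1 w3=0 w6=0 w8=0 w0=1 w5=1 w10=0 w7=1
t3.Δ0 w4=0 w1=1 w9=0 clk=1 w3=0 w6=0 w8=0 w0=1 w5=1 w10=0 w7=1
t3.Δ1 w4=0 w1=1 w9=0 clk=0 w3=0 w6=0 w8=0 w0=1 w5=1 w10=0 w7=1
t4.Δ0 w4=0 w1=1 w9=0 clk=0 w3=0 w6=0 w8=0 w0=1 w5=1 w10=0 w7=1
t4.Δ1 w4=0 w1=1 w9=0 clk=1 w3=0 w6=0 w8=0 w0=1 w5=1 w10=0 w7=0
t4.Δ2 w4=0 w1=1 w9=0 clk=1 w3=1 w6=0 w8=0 w0=1 w5=1 w10=0 w7=0
t4.Δ3 w4=0 w1=1 w9=0 clk=1 w3=1 w6=0 w8=0 w0=1 w5=1 w10=1 w7=0
t4.Δ4 w4=0 w1=1 w9=0 clk=1 w3=1 w6=1 w8=0 w0=1 w5=1 w10=1 w7=0
t5.Δ0 w4=0 w1=1 w9=0 clk=1 w3=1 w6=1 w8=0 w0=1 w5=1 w10=1 w7=0
t5.Δ1 w4=0 w1=1 w9=0 clk=0 w3=1 w6=1 w8=0 w0=1 w5=1 w10=1 w7=0
t6.Δ0 w4=0 w1=1 w9=0 clk=0 w3=1 w6=1 w8=0 w0=1 w5=1 w10=1 w7=0
t6.Δ1 w4=0 w1=1 w9=0 clk=1 w3=1 w6=1 w8=0 w0=1 w5=1 w10=1 w7=1
t6.Δ2 w4=0 w1=1 w9=0 clk=1 w3=0 w6=1 w8=0 w0=0 w5=1 w10=1 w7=1
t6.Δ3 w4=0 w1=1 w9=0 clk=1 w3=0 w6=1 w8=0 w0=0 w5=1 w10=0 w7=1
t6.Δ4 w4=0 w1=1 w9=0 clk=1 w3=0 w6=0 w8=0 w0=0 w5=1 w10=0 w7=1
t7.Δ0 w4=0 w1=1 w9=0 clk=1 w3=0 w6=0 w8=0 w0=0 w5=1 w10=0 w7=1
t7.Δ1 w4=0 w1=1 w9=0 clk=0 w3=0 w6=0 w8=0 w0=0 w5=1 w10=0 w7=1
t8.Δ0 w4=0 w1=1 w9=0 clk=0 w3=0 w6=0 w8=0 w0=0 w5=1 w10=0 w7=1
t8.Δ1 w4=0 w1=1 w9=0 clk=1 w3=0 w6=0 w8=0 w0=0 w5=1 w10=0 w7=1
t8.Δ2 w4=0 w1=1 w9=0 clk=1 w3=1 w6=0 w8=0 w0=1 w5=1 w10=0 w7=1
t8.Δ3 w4=0 w1=1 w9=0 clk=1 w3=1 w6=0 w8=0 w0=1 w5=1 w10=1 w7=1
t8.Δ4 w4=0 w1=1 w9=0 clk=1 w3=1 w6=1 w8=0 w0=1 w5=1 w10=1 w7=1
t9.Δ0 w4=0 w1=1 w9=0 clk=1 w3=1 w6=1 w8=0 w0=1 w5=1 w10=1 w7=1
t9.Δ1 w4=0 w1=1 w9=0 clk=0 w3=1 w6=1 w8=0 w0=1 w5=1 w10=1 w7=1
t10.Δ0 w4=0 w1=1 w9=0 clk=0 w3=1 w6=1 w8=0 w0=1 w5=1 w10=1 w7=1
t10.Δ1 w4=0 w1=1 w9=0 clk=1 w3=1 w6=1 w8=0 w0=1 w5=1 w10=1 w7=0
t10.Δ2 w4=0 w1=1 w9=0 clk=1 w3=1 w6=1 w8=0 w0=0 w5=1 w10=1 w7=0
t10.Δ3 w4=0 w1=1 w9=0 clk=1 w3=1 w6=1 w8=0 w0=0 w5=1 w10=0 w7=0
t10.Δ4 w4=0 w1=1 w9=0 clk=1 w3=1 w6=0 w8=0 w0=0 w5=1 w10=0 w7=0
t11.Δ0 w4=0 w1=1 w9=0 clk=1 w3=1 w6=0 w8=0 w0=0 w5=1 w10=0 w7=0
t11.Δ1 w4=0 w1=1 w9=0 clk=0 w3=1 w6=0 w8=0 w0=0 w5=1 w10=0 w7=0
t12.Δ0 w4=0 w1=1 w9=0 clk=0 w3=1 w6=0 w8=0 w0=0 w5=1 w10=0 w7=0
t12.Δ1 w4=0 w1=1 w9=0 clk=1 w3=1 w6=0 w8=0 w0=0 w5=1 w10=0 w7=0
t12.Δ2 w4=0 w1=1 w9=0 clk=1 w3=0 w6=0 w8=0 w0=1 w5=1 w10=0 w7=0

2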